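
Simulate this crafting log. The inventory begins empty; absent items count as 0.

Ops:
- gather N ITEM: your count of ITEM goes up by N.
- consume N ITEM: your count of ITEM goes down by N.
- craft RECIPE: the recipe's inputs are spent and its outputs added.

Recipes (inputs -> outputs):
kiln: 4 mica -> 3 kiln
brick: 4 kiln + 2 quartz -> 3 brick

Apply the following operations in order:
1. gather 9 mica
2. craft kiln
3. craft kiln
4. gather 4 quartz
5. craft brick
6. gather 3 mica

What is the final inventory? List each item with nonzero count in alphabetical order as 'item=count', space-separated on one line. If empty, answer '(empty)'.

Answer: brick=3 kiln=2 mica=4 quartz=2

Derivation:
After 1 (gather 9 mica): mica=9
After 2 (craft kiln): kiln=3 mica=5
After 3 (craft kiln): kiln=6 mica=1
After 4 (gather 4 quartz): kiln=6 mica=1 quartz=4
After 5 (craft brick): brick=3 kiln=2 mica=1 quartz=2
After 6 (gather 3 mica): brick=3 kiln=2 mica=4 quartz=2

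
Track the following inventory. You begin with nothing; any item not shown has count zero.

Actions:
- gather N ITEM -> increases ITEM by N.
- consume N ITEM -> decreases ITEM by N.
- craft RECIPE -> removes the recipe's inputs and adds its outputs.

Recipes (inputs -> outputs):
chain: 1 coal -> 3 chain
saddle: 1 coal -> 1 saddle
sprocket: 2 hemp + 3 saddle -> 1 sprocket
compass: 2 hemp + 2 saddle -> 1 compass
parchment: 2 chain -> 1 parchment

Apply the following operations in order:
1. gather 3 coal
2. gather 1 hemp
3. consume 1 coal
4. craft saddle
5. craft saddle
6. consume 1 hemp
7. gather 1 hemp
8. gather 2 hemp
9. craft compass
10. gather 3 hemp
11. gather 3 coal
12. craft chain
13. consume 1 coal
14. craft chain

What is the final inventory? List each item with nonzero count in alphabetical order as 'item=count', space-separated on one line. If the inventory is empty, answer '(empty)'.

Answer: chain=6 compass=1 hemp=4

Derivation:
After 1 (gather 3 coal): coal=3
After 2 (gather 1 hemp): coal=3 hemp=1
After 3 (consume 1 coal): coal=2 hemp=1
After 4 (craft saddle): coal=1 hemp=1 saddle=1
After 5 (craft saddle): hemp=1 saddle=2
After 6 (consume 1 hemp): saddle=2
After 7 (gather 1 hemp): hemp=1 saddle=2
After 8 (gather 2 hemp): hemp=3 saddle=2
After 9 (craft compass): compass=1 hemp=1
After 10 (gather 3 hemp): compass=1 hemp=4
After 11 (gather 3 coal): coal=3 compass=1 hemp=4
After 12 (craft chain): chain=3 coal=2 compass=1 hemp=4
After 13 (consume 1 coal): chain=3 coal=1 compass=1 hemp=4
After 14 (craft chain): chain=6 compass=1 hemp=4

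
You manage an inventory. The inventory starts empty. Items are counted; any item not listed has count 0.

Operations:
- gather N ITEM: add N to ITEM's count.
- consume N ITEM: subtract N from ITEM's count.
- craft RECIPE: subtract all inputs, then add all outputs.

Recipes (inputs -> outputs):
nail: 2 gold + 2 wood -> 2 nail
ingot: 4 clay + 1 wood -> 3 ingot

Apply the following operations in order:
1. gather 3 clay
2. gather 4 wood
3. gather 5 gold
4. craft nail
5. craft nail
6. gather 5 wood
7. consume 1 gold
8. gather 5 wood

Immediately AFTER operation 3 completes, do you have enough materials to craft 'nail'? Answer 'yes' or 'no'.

Answer: yes

Derivation:
After 1 (gather 3 clay): clay=3
After 2 (gather 4 wood): clay=3 wood=4
After 3 (gather 5 gold): clay=3 gold=5 wood=4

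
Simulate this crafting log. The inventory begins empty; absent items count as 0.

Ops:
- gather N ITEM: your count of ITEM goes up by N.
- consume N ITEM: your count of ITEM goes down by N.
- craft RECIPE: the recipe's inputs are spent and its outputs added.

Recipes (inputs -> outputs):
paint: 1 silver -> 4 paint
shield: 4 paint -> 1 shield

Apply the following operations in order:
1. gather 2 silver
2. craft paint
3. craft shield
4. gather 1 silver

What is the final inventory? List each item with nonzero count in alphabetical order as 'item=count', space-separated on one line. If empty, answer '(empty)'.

Answer: shield=1 silver=2

Derivation:
After 1 (gather 2 silver): silver=2
After 2 (craft paint): paint=4 silver=1
After 3 (craft shield): shield=1 silver=1
After 4 (gather 1 silver): shield=1 silver=2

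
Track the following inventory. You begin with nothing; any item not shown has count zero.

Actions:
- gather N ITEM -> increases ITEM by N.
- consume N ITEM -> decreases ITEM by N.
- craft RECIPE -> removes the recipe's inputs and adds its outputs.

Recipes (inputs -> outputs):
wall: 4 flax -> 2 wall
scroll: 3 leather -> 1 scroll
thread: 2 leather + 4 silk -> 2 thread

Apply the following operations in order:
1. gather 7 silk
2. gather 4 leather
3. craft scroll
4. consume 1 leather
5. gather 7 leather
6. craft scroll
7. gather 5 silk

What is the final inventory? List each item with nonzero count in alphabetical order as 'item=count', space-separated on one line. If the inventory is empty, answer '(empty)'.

After 1 (gather 7 silk): silk=7
After 2 (gather 4 leather): leather=4 silk=7
After 3 (craft scroll): leather=1 scroll=1 silk=7
After 4 (consume 1 leather): scroll=1 silk=7
After 5 (gather 7 leather): leather=7 scroll=1 silk=7
After 6 (craft scroll): leather=4 scroll=2 silk=7
After 7 (gather 5 silk): leather=4 scroll=2 silk=12

Answer: leather=4 scroll=2 silk=12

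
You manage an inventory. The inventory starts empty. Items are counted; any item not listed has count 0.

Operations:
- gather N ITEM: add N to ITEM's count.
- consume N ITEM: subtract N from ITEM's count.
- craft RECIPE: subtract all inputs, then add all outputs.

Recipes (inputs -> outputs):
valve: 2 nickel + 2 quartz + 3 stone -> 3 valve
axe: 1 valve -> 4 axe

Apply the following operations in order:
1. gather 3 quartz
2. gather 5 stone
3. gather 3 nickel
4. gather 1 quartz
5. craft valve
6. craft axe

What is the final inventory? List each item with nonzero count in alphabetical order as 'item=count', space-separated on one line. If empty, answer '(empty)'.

After 1 (gather 3 quartz): quartz=3
After 2 (gather 5 stone): quartz=3 stone=5
After 3 (gather 3 nickel): nickel=3 quartz=3 stone=5
After 4 (gather 1 quartz): nickel=3 quartz=4 stone=5
After 5 (craft valve): nickel=1 quartz=2 stone=2 valve=3
After 6 (craft axe): axe=4 nickel=1 quartz=2 stone=2 valve=2

Answer: axe=4 nickel=1 quartz=2 stone=2 valve=2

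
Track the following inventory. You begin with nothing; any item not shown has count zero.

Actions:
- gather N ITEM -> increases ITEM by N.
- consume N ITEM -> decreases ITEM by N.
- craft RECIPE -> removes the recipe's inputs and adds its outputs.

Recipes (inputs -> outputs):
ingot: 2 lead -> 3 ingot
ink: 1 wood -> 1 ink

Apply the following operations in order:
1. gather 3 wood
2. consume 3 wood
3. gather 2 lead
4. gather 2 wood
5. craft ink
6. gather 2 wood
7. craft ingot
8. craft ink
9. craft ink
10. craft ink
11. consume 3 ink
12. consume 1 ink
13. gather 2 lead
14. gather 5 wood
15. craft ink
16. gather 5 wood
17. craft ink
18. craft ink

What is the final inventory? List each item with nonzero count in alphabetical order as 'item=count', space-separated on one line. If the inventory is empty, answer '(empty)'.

After 1 (gather 3 wood): wood=3
After 2 (consume 3 wood): (empty)
After 3 (gather 2 lead): lead=2
After 4 (gather 2 wood): lead=2 wood=2
After 5 (craft ink): ink=1 lead=2 wood=1
After 6 (gather 2 wood): ink=1 lead=2 wood=3
After 7 (craft ingot): ingot=3 ink=1 wood=3
After 8 (craft ink): ingot=3 ink=2 wood=2
After 9 (craft ink): ingot=3 ink=3 wood=1
After 10 (craft ink): ingot=3 ink=4
After 11 (consume 3 ink): ingot=3 ink=1
After 12 (consume 1 ink): ingot=3
After 13 (gather 2 lead): ingot=3 lead=2
After 14 (gather 5 wood): ingot=3 lead=2 wood=5
After 15 (craft ink): ingot=3 ink=1 lead=2 wood=4
After 16 (gather 5 wood): ingot=3 ink=1 lead=2 wood=9
After 17 (craft ink): ingot=3 ink=2 lead=2 wood=8
After 18 (craft ink): ingot=3 ink=3 lead=2 wood=7

Answer: ingot=3 ink=3 lead=2 wood=7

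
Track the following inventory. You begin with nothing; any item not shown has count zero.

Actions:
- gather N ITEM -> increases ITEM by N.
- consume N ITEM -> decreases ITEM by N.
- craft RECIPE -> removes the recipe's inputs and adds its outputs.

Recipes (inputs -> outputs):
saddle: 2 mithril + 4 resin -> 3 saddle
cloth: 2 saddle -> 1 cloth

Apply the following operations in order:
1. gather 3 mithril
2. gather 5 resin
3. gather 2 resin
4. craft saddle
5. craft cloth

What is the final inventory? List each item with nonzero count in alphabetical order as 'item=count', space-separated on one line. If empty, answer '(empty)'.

Answer: cloth=1 mithril=1 resin=3 saddle=1

Derivation:
After 1 (gather 3 mithril): mithril=3
After 2 (gather 5 resin): mithril=3 resin=5
After 3 (gather 2 resin): mithril=3 resin=7
After 4 (craft saddle): mithril=1 resin=3 saddle=3
After 5 (craft cloth): cloth=1 mithril=1 resin=3 saddle=1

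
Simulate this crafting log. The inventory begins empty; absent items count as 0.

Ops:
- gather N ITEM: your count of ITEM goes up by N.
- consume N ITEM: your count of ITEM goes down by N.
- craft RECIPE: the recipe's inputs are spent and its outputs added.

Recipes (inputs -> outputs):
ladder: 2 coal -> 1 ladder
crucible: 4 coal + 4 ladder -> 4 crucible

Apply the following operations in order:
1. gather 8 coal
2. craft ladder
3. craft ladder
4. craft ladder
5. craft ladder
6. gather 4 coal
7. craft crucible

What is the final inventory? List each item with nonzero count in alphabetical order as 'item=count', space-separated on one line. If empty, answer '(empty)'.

Answer: crucible=4

Derivation:
After 1 (gather 8 coal): coal=8
After 2 (craft ladder): coal=6 ladder=1
After 3 (craft ladder): coal=4 ladder=2
After 4 (craft ladder): coal=2 ladder=3
After 5 (craft ladder): ladder=4
After 6 (gather 4 coal): coal=4 ladder=4
After 7 (craft crucible): crucible=4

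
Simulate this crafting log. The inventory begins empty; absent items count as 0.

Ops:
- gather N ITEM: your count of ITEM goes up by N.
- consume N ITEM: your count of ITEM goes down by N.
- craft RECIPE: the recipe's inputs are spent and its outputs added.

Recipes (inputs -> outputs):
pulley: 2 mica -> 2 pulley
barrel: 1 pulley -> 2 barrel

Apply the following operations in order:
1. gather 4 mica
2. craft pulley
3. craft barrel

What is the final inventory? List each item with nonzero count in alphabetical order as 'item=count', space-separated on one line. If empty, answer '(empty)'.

After 1 (gather 4 mica): mica=4
After 2 (craft pulley): mica=2 pulley=2
After 3 (craft barrel): barrel=2 mica=2 pulley=1

Answer: barrel=2 mica=2 pulley=1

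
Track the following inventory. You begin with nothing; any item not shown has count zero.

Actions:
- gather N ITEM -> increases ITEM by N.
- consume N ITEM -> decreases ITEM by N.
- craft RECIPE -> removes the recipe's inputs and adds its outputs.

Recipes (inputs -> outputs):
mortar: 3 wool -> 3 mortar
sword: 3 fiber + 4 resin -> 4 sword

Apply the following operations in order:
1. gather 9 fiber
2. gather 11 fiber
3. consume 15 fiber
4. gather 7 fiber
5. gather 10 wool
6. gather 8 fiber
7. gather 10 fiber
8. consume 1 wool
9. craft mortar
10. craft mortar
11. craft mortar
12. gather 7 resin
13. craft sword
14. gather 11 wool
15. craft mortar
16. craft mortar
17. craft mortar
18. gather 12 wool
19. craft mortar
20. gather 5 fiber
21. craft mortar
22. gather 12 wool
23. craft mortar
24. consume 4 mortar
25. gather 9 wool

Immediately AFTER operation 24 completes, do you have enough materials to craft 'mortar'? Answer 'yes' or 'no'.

Answer: yes

Derivation:
After 1 (gather 9 fiber): fiber=9
After 2 (gather 11 fiber): fiber=20
After 3 (consume 15 fiber): fiber=5
After 4 (gather 7 fiber): fiber=12
After 5 (gather 10 wool): fiber=12 wool=10
After 6 (gather 8 fiber): fiber=20 wool=10
After 7 (gather 10 fiber): fiber=30 wool=10
After 8 (consume 1 wool): fiber=30 wool=9
After 9 (craft mortar): fiber=30 mortar=3 wool=6
After 10 (craft mortar): fiber=30 mortar=6 wool=3
After 11 (craft mortar): fiber=30 mortar=9
After 12 (gather 7 resin): fiber=30 mortar=9 resin=7
After 13 (craft sword): fiber=27 mortar=9 resin=3 sword=4
After 14 (gather 11 wool): fiber=27 mortar=9 resin=3 sword=4 wool=11
After 15 (craft mortar): fiber=27 mortar=12 resin=3 sword=4 wool=8
After 16 (craft mortar): fiber=27 mortar=15 resin=3 sword=4 wool=5
After 17 (craft mortar): fiber=27 mortar=18 resin=3 sword=4 wool=2
After 18 (gather 12 wool): fiber=27 mortar=18 resin=3 sword=4 wool=14
After 19 (craft mortar): fiber=27 mortar=21 resin=3 sword=4 wool=11
After 20 (gather 5 fiber): fiber=32 mortar=21 resin=3 sword=4 wool=11
After 21 (craft mortar): fiber=32 mortar=24 resin=3 sword=4 wool=8
After 22 (gather 12 wool): fiber=32 mortar=24 resin=3 sword=4 wool=20
After 23 (craft mortar): fiber=32 mortar=27 resin=3 sword=4 wool=17
After 24 (consume 4 mortar): fiber=32 mortar=23 resin=3 sword=4 wool=17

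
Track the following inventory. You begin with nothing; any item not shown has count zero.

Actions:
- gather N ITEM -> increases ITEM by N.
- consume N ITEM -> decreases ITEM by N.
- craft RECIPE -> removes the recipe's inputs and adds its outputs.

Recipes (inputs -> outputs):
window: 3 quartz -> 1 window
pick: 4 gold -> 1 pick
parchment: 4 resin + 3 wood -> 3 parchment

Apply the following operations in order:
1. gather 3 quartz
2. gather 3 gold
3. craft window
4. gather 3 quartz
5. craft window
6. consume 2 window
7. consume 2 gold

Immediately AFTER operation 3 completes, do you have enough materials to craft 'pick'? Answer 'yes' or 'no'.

After 1 (gather 3 quartz): quartz=3
After 2 (gather 3 gold): gold=3 quartz=3
After 3 (craft window): gold=3 window=1

Answer: no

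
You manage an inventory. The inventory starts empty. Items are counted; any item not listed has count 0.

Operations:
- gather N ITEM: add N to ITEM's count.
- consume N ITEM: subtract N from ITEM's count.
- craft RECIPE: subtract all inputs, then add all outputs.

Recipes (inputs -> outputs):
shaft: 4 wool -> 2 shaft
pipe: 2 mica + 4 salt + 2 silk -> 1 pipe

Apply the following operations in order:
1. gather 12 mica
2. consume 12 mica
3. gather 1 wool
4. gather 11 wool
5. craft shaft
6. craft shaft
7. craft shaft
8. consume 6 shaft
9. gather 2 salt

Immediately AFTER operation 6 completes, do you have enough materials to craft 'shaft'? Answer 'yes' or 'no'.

Answer: yes

Derivation:
After 1 (gather 12 mica): mica=12
After 2 (consume 12 mica): (empty)
After 3 (gather 1 wool): wool=1
After 4 (gather 11 wool): wool=12
After 5 (craft shaft): shaft=2 wool=8
After 6 (craft shaft): shaft=4 wool=4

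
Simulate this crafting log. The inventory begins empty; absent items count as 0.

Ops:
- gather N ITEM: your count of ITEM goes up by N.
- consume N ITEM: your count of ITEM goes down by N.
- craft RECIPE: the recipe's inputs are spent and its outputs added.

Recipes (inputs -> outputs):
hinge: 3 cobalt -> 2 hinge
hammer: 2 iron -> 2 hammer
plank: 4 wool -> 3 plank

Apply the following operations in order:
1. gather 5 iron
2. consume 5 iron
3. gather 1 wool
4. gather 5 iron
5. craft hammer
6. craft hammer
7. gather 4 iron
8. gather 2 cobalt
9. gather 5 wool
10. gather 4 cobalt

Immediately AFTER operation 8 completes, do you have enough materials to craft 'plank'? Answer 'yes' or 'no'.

After 1 (gather 5 iron): iron=5
After 2 (consume 5 iron): (empty)
After 3 (gather 1 wool): wool=1
After 4 (gather 5 iron): iron=5 wool=1
After 5 (craft hammer): hammer=2 iron=3 wool=1
After 6 (craft hammer): hammer=4 iron=1 wool=1
After 7 (gather 4 iron): hammer=4 iron=5 wool=1
After 8 (gather 2 cobalt): cobalt=2 hammer=4 iron=5 wool=1

Answer: no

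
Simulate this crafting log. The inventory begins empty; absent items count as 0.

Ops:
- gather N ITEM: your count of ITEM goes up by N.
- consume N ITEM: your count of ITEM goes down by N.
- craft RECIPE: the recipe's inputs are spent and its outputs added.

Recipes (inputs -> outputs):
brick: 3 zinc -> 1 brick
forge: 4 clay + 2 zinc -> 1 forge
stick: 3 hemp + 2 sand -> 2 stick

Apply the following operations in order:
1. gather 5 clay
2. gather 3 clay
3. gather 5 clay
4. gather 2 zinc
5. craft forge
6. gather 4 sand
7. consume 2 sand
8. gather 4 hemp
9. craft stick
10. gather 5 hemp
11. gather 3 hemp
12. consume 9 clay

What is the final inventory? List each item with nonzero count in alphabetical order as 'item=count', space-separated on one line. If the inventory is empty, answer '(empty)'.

Answer: forge=1 hemp=9 stick=2

Derivation:
After 1 (gather 5 clay): clay=5
After 2 (gather 3 clay): clay=8
After 3 (gather 5 clay): clay=13
After 4 (gather 2 zinc): clay=13 zinc=2
After 5 (craft forge): clay=9 forge=1
After 6 (gather 4 sand): clay=9 forge=1 sand=4
After 7 (consume 2 sand): clay=9 forge=1 sand=2
After 8 (gather 4 hemp): clay=9 forge=1 hemp=4 sand=2
After 9 (craft stick): clay=9 forge=1 hemp=1 stick=2
After 10 (gather 5 hemp): clay=9 forge=1 hemp=6 stick=2
After 11 (gather 3 hemp): clay=9 forge=1 hemp=9 stick=2
After 12 (consume 9 clay): forge=1 hemp=9 stick=2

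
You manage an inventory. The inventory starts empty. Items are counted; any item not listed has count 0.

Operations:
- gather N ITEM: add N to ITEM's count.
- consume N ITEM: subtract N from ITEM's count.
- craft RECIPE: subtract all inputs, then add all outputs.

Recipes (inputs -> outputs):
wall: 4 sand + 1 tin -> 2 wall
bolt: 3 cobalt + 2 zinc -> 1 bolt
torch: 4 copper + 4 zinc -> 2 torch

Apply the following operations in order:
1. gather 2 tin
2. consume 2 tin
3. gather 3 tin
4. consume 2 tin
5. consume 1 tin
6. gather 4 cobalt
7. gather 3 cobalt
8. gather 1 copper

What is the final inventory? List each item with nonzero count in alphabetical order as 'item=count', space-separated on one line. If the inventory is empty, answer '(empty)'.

After 1 (gather 2 tin): tin=2
After 2 (consume 2 tin): (empty)
After 3 (gather 3 tin): tin=3
After 4 (consume 2 tin): tin=1
After 5 (consume 1 tin): (empty)
After 6 (gather 4 cobalt): cobalt=4
After 7 (gather 3 cobalt): cobalt=7
After 8 (gather 1 copper): cobalt=7 copper=1

Answer: cobalt=7 copper=1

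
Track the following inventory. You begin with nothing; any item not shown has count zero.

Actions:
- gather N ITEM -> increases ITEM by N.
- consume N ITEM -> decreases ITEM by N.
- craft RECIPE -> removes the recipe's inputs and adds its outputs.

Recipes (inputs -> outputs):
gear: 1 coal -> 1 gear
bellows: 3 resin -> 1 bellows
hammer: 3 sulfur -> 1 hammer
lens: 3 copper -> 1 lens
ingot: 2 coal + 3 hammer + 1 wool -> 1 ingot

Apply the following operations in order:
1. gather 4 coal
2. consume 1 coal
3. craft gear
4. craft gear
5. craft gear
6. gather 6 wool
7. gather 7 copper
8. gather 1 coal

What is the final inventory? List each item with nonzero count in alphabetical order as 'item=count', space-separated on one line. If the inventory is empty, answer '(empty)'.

After 1 (gather 4 coal): coal=4
After 2 (consume 1 coal): coal=3
After 3 (craft gear): coal=2 gear=1
After 4 (craft gear): coal=1 gear=2
After 5 (craft gear): gear=3
After 6 (gather 6 wool): gear=3 wool=6
After 7 (gather 7 copper): copper=7 gear=3 wool=6
After 8 (gather 1 coal): coal=1 copper=7 gear=3 wool=6

Answer: coal=1 copper=7 gear=3 wool=6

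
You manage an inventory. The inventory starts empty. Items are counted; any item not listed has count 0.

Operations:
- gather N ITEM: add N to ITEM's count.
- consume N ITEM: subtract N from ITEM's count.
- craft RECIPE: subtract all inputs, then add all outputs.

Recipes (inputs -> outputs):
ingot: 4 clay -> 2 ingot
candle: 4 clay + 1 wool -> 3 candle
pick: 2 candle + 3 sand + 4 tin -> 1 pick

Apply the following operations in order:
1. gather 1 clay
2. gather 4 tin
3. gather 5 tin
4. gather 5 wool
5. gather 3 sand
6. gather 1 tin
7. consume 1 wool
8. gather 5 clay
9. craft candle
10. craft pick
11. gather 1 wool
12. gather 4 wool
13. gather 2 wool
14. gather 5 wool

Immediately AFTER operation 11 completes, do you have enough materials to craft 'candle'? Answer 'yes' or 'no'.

Answer: no

Derivation:
After 1 (gather 1 clay): clay=1
After 2 (gather 4 tin): clay=1 tin=4
After 3 (gather 5 tin): clay=1 tin=9
After 4 (gather 5 wool): clay=1 tin=9 wool=5
After 5 (gather 3 sand): clay=1 sand=3 tin=9 wool=5
After 6 (gather 1 tin): clay=1 sand=3 tin=10 wool=5
After 7 (consume 1 wool): clay=1 sand=3 tin=10 wool=4
After 8 (gather 5 clay): clay=6 sand=3 tin=10 wool=4
After 9 (craft candle): candle=3 clay=2 sand=3 tin=10 wool=3
After 10 (craft pick): candle=1 clay=2 pick=1 tin=6 wool=3
After 11 (gather 1 wool): candle=1 clay=2 pick=1 tin=6 wool=4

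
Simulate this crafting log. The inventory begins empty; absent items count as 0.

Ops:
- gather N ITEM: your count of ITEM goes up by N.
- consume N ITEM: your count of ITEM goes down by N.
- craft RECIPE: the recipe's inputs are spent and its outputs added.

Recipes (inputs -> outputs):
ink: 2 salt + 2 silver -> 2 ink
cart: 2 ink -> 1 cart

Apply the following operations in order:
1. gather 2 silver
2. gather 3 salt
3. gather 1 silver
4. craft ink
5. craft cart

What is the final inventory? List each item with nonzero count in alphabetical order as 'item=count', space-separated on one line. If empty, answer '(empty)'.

After 1 (gather 2 silver): silver=2
After 2 (gather 3 salt): salt=3 silver=2
After 3 (gather 1 silver): salt=3 silver=3
After 4 (craft ink): ink=2 salt=1 silver=1
After 5 (craft cart): cart=1 salt=1 silver=1

Answer: cart=1 salt=1 silver=1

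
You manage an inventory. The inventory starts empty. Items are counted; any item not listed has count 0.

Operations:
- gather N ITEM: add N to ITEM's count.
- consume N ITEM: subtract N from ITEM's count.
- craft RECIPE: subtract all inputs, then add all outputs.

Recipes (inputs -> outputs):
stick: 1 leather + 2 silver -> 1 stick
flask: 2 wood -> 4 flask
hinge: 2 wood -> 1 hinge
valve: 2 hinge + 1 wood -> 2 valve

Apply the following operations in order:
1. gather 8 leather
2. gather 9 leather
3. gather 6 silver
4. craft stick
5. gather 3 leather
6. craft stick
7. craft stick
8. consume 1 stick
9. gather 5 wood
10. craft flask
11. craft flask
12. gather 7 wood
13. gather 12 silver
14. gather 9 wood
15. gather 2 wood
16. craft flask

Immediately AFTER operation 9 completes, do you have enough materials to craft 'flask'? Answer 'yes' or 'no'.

After 1 (gather 8 leather): leather=8
After 2 (gather 9 leather): leather=17
After 3 (gather 6 silver): leather=17 silver=6
After 4 (craft stick): leather=16 silver=4 stick=1
After 5 (gather 3 leather): leather=19 silver=4 stick=1
After 6 (craft stick): leather=18 silver=2 stick=2
After 7 (craft stick): leather=17 stick=3
After 8 (consume 1 stick): leather=17 stick=2
After 9 (gather 5 wood): leather=17 stick=2 wood=5

Answer: yes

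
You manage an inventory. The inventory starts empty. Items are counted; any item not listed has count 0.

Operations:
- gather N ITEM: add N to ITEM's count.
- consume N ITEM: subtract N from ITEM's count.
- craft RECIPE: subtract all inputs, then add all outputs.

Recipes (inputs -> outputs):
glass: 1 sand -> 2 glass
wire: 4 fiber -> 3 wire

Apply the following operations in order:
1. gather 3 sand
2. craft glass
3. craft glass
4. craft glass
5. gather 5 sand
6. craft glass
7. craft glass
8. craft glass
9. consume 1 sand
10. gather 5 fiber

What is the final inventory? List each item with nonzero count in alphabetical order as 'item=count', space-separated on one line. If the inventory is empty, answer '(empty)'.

After 1 (gather 3 sand): sand=3
After 2 (craft glass): glass=2 sand=2
After 3 (craft glass): glass=4 sand=1
After 4 (craft glass): glass=6
After 5 (gather 5 sand): glass=6 sand=5
After 6 (craft glass): glass=8 sand=4
After 7 (craft glass): glass=10 sand=3
After 8 (craft glass): glass=12 sand=2
After 9 (consume 1 sand): glass=12 sand=1
After 10 (gather 5 fiber): fiber=5 glass=12 sand=1

Answer: fiber=5 glass=12 sand=1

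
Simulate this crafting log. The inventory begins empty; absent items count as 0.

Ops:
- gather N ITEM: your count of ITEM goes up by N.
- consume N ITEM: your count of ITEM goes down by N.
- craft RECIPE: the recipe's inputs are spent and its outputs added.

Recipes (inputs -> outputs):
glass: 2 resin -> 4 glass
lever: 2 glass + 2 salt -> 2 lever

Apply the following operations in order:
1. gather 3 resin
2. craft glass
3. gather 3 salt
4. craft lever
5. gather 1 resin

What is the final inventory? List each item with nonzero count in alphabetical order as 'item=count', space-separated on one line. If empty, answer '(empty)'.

Answer: glass=2 lever=2 resin=2 salt=1

Derivation:
After 1 (gather 3 resin): resin=3
After 2 (craft glass): glass=4 resin=1
After 3 (gather 3 salt): glass=4 resin=1 salt=3
After 4 (craft lever): glass=2 lever=2 resin=1 salt=1
After 5 (gather 1 resin): glass=2 lever=2 resin=2 salt=1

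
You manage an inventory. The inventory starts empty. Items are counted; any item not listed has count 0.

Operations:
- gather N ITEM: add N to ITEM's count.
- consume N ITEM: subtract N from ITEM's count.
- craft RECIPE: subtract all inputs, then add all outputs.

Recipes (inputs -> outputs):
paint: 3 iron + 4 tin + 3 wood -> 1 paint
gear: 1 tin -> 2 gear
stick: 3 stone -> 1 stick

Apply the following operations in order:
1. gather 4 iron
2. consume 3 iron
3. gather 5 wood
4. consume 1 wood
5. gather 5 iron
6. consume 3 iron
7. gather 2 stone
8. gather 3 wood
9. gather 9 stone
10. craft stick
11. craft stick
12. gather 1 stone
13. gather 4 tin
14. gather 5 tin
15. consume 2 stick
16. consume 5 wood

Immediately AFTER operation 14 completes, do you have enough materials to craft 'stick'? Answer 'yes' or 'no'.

Answer: yes

Derivation:
After 1 (gather 4 iron): iron=4
After 2 (consume 3 iron): iron=1
After 3 (gather 5 wood): iron=1 wood=5
After 4 (consume 1 wood): iron=1 wood=4
After 5 (gather 5 iron): iron=6 wood=4
After 6 (consume 3 iron): iron=3 wood=4
After 7 (gather 2 stone): iron=3 stone=2 wood=4
After 8 (gather 3 wood): iron=3 stone=2 wood=7
After 9 (gather 9 stone): iron=3 stone=11 wood=7
After 10 (craft stick): iron=3 stick=1 stone=8 wood=7
After 11 (craft stick): iron=3 stick=2 stone=5 wood=7
After 12 (gather 1 stone): iron=3 stick=2 stone=6 wood=7
After 13 (gather 4 tin): iron=3 stick=2 stone=6 tin=4 wood=7
After 14 (gather 5 tin): iron=3 stick=2 stone=6 tin=9 wood=7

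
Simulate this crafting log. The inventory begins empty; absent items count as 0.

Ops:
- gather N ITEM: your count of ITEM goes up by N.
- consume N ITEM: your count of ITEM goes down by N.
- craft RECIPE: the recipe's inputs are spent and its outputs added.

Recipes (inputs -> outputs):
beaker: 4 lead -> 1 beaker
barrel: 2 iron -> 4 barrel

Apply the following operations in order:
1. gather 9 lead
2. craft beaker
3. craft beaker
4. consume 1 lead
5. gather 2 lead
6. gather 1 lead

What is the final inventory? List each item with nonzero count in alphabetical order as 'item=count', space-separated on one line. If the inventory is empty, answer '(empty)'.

Answer: beaker=2 lead=3

Derivation:
After 1 (gather 9 lead): lead=9
After 2 (craft beaker): beaker=1 lead=5
After 3 (craft beaker): beaker=2 lead=1
After 4 (consume 1 lead): beaker=2
After 5 (gather 2 lead): beaker=2 lead=2
After 6 (gather 1 lead): beaker=2 lead=3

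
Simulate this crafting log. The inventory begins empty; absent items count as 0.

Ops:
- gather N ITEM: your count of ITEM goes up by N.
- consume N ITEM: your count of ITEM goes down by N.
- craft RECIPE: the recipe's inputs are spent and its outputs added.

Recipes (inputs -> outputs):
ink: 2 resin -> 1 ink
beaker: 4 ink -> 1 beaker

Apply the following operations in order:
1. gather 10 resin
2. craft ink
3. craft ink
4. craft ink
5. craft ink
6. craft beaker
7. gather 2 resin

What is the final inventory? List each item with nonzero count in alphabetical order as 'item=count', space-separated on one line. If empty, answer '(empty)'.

After 1 (gather 10 resin): resin=10
After 2 (craft ink): ink=1 resin=8
After 3 (craft ink): ink=2 resin=6
After 4 (craft ink): ink=3 resin=4
After 5 (craft ink): ink=4 resin=2
After 6 (craft beaker): beaker=1 resin=2
After 7 (gather 2 resin): beaker=1 resin=4

Answer: beaker=1 resin=4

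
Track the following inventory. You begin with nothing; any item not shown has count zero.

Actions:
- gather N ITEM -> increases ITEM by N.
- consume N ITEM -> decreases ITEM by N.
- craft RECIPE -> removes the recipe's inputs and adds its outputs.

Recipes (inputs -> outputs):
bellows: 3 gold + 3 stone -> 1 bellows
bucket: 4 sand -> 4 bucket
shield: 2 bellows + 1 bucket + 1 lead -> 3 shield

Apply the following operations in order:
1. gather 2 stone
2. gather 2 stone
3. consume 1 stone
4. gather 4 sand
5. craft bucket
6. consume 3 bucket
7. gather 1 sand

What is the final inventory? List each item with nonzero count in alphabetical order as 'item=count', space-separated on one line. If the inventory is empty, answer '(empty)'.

Answer: bucket=1 sand=1 stone=3

Derivation:
After 1 (gather 2 stone): stone=2
After 2 (gather 2 stone): stone=4
After 3 (consume 1 stone): stone=3
After 4 (gather 4 sand): sand=4 stone=3
After 5 (craft bucket): bucket=4 stone=3
After 6 (consume 3 bucket): bucket=1 stone=3
After 7 (gather 1 sand): bucket=1 sand=1 stone=3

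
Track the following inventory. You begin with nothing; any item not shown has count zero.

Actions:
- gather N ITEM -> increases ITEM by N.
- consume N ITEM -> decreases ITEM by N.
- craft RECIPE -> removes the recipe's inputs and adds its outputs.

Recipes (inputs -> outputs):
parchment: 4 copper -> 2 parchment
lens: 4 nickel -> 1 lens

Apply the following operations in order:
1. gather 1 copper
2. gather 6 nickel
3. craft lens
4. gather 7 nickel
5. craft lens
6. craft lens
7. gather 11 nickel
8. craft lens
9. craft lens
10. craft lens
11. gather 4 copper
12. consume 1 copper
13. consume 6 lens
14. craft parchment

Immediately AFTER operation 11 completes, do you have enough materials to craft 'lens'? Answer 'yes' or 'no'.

Answer: no

Derivation:
After 1 (gather 1 copper): copper=1
After 2 (gather 6 nickel): copper=1 nickel=6
After 3 (craft lens): copper=1 lens=1 nickel=2
After 4 (gather 7 nickel): copper=1 lens=1 nickel=9
After 5 (craft lens): copper=1 lens=2 nickel=5
After 6 (craft lens): copper=1 lens=3 nickel=1
After 7 (gather 11 nickel): copper=1 lens=3 nickel=12
After 8 (craft lens): copper=1 lens=4 nickel=8
After 9 (craft lens): copper=1 lens=5 nickel=4
After 10 (craft lens): copper=1 lens=6
After 11 (gather 4 copper): copper=5 lens=6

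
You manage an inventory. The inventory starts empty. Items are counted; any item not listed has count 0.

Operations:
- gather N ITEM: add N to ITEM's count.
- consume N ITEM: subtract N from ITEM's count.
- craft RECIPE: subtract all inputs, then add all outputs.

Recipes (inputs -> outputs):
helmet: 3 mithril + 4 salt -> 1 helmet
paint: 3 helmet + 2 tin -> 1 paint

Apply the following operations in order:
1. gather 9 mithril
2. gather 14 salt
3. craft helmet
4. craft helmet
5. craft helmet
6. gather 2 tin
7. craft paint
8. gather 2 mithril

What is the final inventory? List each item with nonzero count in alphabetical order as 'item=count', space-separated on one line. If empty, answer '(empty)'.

After 1 (gather 9 mithril): mithril=9
After 2 (gather 14 salt): mithril=9 salt=14
After 3 (craft helmet): helmet=1 mithril=6 salt=10
After 4 (craft helmet): helmet=2 mithril=3 salt=6
After 5 (craft helmet): helmet=3 salt=2
After 6 (gather 2 tin): helmet=3 salt=2 tin=2
After 7 (craft paint): paint=1 salt=2
After 8 (gather 2 mithril): mithril=2 paint=1 salt=2

Answer: mithril=2 paint=1 salt=2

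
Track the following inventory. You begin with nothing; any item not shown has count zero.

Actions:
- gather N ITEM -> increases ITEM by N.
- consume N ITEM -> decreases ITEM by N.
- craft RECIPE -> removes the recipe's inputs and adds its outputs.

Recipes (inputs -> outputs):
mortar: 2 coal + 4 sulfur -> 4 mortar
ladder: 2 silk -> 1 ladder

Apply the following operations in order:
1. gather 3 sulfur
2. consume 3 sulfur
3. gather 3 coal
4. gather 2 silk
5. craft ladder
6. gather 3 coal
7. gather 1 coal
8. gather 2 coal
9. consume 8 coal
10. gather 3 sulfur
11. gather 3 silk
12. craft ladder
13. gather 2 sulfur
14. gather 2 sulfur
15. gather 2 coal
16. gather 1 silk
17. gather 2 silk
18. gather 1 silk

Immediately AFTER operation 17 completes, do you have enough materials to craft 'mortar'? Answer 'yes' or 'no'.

Answer: yes

Derivation:
After 1 (gather 3 sulfur): sulfur=3
After 2 (consume 3 sulfur): (empty)
After 3 (gather 3 coal): coal=3
After 4 (gather 2 silk): coal=3 silk=2
After 5 (craft ladder): coal=3 ladder=1
After 6 (gather 3 coal): coal=6 ladder=1
After 7 (gather 1 coal): coal=7 ladder=1
After 8 (gather 2 coal): coal=9 ladder=1
After 9 (consume 8 coal): coal=1 ladder=1
After 10 (gather 3 sulfur): coal=1 ladder=1 sulfur=3
After 11 (gather 3 silk): coal=1 ladder=1 silk=3 sulfur=3
After 12 (craft ladder): coal=1 ladder=2 silk=1 sulfur=3
After 13 (gather 2 sulfur): coal=1 ladder=2 silk=1 sulfur=5
After 14 (gather 2 sulfur): coal=1 ladder=2 silk=1 sulfur=7
After 15 (gather 2 coal): coal=3 ladder=2 silk=1 sulfur=7
After 16 (gather 1 silk): coal=3 ladder=2 silk=2 sulfur=7
After 17 (gather 2 silk): coal=3 ladder=2 silk=4 sulfur=7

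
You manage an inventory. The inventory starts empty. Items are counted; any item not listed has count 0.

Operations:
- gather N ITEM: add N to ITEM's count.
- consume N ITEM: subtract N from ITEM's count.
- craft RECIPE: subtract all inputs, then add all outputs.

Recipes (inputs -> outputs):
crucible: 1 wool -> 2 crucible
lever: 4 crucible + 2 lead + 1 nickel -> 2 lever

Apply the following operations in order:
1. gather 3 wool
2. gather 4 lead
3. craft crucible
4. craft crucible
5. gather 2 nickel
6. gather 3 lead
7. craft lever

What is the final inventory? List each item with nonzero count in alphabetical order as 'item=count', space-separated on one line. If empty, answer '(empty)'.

After 1 (gather 3 wool): wool=3
After 2 (gather 4 lead): lead=4 wool=3
After 3 (craft crucible): crucible=2 lead=4 wool=2
After 4 (craft crucible): crucible=4 lead=4 wool=1
After 5 (gather 2 nickel): crucible=4 lead=4 nickel=2 wool=1
After 6 (gather 3 lead): crucible=4 lead=7 nickel=2 wool=1
After 7 (craft lever): lead=5 lever=2 nickel=1 wool=1

Answer: lead=5 lever=2 nickel=1 wool=1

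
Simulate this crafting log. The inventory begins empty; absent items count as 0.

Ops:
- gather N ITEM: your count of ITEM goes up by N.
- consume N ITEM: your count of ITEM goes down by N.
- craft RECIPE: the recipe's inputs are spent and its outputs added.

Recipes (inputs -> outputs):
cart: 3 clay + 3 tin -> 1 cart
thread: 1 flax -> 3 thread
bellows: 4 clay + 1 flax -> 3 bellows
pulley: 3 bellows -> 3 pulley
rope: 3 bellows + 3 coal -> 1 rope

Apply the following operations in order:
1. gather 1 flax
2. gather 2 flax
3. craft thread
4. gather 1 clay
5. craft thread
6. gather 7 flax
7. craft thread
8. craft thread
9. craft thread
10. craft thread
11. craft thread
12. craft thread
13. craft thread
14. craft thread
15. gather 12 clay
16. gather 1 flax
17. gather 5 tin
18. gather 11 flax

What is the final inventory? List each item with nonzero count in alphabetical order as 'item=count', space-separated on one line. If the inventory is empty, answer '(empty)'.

Answer: clay=13 flax=12 thread=30 tin=5

Derivation:
After 1 (gather 1 flax): flax=1
After 2 (gather 2 flax): flax=3
After 3 (craft thread): flax=2 thread=3
After 4 (gather 1 clay): clay=1 flax=2 thread=3
After 5 (craft thread): clay=1 flax=1 thread=6
After 6 (gather 7 flax): clay=1 flax=8 thread=6
After 7 (craft thread): clay=1 flax=7 thread=9
After 8 (craft thread): clay=1 flax=6 thread=12
After 9 (craft thread): clay=1 flax=5 thread=15
After 10 (craft thread): clay=1 flax=4 thread=18
After 11 (craft thread): clay=1 flax=3 thread=21
After 12 (craft thread): clay=1 flax=2 thread=24
After 13 (craft thread): clay=1 flax=1 thread=27
After 14 (craft thread): clay=1 thread=30
After 15 (gather 12 clay): clay=13 thread=30
After 16 (gather 1 flax): clay=13 flax=1 thread=30
After 17 (gather 5 tin): clay=13 flax=1 thread=30 tin=5
After 18 (gather 11 flax): clay=13 flax=12 thread=30 tin=5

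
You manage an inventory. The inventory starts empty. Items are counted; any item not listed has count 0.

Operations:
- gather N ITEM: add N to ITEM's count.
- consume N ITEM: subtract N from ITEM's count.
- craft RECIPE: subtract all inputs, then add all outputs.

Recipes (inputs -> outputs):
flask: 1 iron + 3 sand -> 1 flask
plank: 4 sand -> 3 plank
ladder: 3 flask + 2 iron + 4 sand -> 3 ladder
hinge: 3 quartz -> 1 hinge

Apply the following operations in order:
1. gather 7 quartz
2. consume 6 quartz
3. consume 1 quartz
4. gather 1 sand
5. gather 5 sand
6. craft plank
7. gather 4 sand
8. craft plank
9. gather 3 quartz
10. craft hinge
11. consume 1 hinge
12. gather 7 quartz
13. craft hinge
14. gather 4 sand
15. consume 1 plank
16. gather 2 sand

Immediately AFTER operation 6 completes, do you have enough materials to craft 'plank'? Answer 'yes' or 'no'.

After 1 (gather 7 quartz): quartz=7
After 2 (consume 6 quartz): quartz=1
After 3 (consume 1 quartz): (empty)
After 4 (gather 1 sand): sand=1
After 5 (gather 5 sand): sand=6
After 6 (craft plank): plank=3 sand=2

Answer: no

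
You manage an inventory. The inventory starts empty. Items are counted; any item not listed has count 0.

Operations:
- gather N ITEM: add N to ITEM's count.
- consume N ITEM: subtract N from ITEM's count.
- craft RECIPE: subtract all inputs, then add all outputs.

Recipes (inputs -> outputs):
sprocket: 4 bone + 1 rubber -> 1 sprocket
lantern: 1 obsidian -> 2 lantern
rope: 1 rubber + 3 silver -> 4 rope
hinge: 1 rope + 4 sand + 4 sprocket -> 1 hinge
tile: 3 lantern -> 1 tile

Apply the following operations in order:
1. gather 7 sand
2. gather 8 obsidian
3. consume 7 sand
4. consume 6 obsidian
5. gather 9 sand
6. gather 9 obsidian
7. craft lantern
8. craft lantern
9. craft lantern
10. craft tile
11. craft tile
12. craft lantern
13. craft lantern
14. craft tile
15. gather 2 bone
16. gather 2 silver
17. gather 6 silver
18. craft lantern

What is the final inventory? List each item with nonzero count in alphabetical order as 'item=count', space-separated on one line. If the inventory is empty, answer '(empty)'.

Answer: bone=2 lantern=3 obsidian=5 sand=9 silver=8 tile=3

Derivation:
After 1 (gather 7 sand): sand=7
After 2 (gather 8 obsidian): obsidian=8 sand=7
After 3 (consume 7 sand): obsidian=8
After 4 (consume 6 obsidian): obsidian=2
After 5 (gather 9 sand): obsidian=2 sand=9
After 6 (gather 9 obsidian): obsidian=11 sand=9
After 7 (craft lantern): lantern=2 obsidian=10 sand=9
After 8 (craft lantern): lantern=4 obsidian=9 sand=9
After 9 (craft lantern): lantern=6 obsidian=8 sand=9
After 10 (craft tile): lantern=3 obsidian=8 sand=9 tile=1
After 11 (craft tile): obsidian=8 sand=9 tile=2
After 12 (craft lantern): lantern=2 obsidian=7 sand=9 tile=2
After 13 (craft lantern): lantern=4 obsidian=6 sand=9 tile=2
After 14 (craft tile): lantern=1 obsidian=6 sand=9 tile=3
After 15 (gather 2 bone): bone=2 lantern=1 obsidian=6 sand=9 tile=3
After 16 (gather 2 silver): bone=2 lantern=1 obsidian=6 sand=9 silver=2 tile=3
After 17 (gather 6 silver): bone=2 lantern=1 obsidian=6 sand=9 silver=8 tile=3
After 18 (craft lantern): bone=2 lantern=3 obsidian=5 sand=9 silver=8 tile=3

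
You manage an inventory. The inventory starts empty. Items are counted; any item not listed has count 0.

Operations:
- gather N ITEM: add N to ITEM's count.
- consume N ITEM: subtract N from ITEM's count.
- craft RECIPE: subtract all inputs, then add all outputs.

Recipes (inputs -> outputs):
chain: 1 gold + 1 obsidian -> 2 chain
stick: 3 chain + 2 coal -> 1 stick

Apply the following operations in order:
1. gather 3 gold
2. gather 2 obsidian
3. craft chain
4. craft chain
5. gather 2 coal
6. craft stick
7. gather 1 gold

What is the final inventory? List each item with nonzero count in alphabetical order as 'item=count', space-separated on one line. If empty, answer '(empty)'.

After 1 (gather 3 gold): gold=3
After 2 (gather 2 obsidian): gold=3 obsidian=2
After 3 (craft chain): chain=2 gold=2 obsidian=1
After 4 (craft chain): chain=4 gold=1
After 5 (gather 2 coal): chain=4 coal=2 gold=1
After 6 (craft stick): chain=1 gold=1 stick=1
After 7 (gather 1 gold): chain=1 gold=2 stick=1

Answer: chain=1 gold=2 stick=1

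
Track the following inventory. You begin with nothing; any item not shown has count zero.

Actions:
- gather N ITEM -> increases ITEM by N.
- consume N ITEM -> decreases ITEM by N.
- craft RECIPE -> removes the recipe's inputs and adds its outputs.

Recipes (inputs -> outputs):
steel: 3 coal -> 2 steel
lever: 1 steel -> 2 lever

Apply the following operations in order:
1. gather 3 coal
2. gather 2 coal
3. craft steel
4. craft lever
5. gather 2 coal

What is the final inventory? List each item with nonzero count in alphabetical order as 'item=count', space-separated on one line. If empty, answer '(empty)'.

Answer: coal=4 lever=2 steel=1

Derivation:
After 1 (gather 3 coal): coal=3
After 2 (gather 2 coal): coal=5
After 3 (craft steel): coal=2 steel=2
After 4 (craft lever): coal=2 lever=2 steel=1
After 5 (gather 2 coal): coal=4 lever=2 steel=1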